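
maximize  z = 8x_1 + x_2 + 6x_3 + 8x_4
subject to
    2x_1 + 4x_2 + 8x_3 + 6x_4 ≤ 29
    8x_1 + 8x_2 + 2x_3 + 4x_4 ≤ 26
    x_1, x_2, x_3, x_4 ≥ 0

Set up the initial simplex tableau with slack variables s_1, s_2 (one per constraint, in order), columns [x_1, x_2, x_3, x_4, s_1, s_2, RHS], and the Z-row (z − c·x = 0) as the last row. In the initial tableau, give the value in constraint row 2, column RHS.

The RHS of constraint 2 is b_2 = 26.

26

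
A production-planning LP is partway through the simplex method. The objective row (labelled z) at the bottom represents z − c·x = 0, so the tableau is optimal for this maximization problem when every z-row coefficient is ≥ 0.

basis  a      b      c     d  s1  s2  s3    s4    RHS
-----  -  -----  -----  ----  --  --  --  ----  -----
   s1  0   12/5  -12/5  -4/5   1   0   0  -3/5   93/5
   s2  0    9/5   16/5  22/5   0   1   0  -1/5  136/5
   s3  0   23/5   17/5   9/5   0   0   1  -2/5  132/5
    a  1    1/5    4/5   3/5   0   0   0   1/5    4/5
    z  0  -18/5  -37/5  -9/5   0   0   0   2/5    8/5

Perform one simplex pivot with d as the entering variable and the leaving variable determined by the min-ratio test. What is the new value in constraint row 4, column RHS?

4/3

Ratio test on column d — row 1: entry -4/5 ≤ 0; row 2: (136/5)/(22/5) = 68/11; row 3: (132/5)/(9/5) = 44/3; row 4: (4/5)/(3/5) = 4/3. Minimum is 4/3 at row 4 (a leaves); pivot element 3/5.
Divide row 4 by 3/5; eliminate column d from the other rows.
In the new row 4, the RHS entry is the old entry divided by the pivot: (4/5)/(3/5) = 4/3.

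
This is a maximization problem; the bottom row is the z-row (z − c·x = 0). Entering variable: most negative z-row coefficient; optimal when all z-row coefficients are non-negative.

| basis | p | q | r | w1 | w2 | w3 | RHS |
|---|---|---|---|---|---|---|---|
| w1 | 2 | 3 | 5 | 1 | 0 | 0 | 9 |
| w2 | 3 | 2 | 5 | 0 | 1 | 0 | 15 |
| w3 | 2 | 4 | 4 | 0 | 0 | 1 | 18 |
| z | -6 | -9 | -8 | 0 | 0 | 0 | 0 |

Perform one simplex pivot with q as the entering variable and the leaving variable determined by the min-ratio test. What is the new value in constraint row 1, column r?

5/3

Ratio test on column q — row 1: 9/3 = 3; row 2: 15/2 = 15/2; row 3: 18/4 = 9/2. Minimum is 3 at row 1 (w1 leaves); pivot element 3.
Divide row 1 by 3; eliminate column q from the other rows.
In the new row 1, the r entry is the old entry divided by the pivot: 5/3 = 5/3.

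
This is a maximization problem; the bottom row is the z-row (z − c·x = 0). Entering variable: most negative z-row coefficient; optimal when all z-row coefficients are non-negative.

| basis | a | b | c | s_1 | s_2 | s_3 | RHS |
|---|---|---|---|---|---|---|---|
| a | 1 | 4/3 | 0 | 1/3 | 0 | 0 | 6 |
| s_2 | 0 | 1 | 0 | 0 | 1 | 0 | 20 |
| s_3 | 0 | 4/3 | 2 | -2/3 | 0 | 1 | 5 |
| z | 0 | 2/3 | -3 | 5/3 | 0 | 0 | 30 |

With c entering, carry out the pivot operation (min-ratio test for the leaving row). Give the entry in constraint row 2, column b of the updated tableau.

1

Ratio test on column c — row 1: entry 0 ≤ 0; row 2: entry 0 ≤ 0; row 3: 5/2 = 5/2. Minimum is 5/2 at row 3 (s_3 leaves); pivot element 2.
Divide row 3 by 2; eliminate column c from the other rows.
Row 2 update in column b: 1 − 0·(2/3) = 1.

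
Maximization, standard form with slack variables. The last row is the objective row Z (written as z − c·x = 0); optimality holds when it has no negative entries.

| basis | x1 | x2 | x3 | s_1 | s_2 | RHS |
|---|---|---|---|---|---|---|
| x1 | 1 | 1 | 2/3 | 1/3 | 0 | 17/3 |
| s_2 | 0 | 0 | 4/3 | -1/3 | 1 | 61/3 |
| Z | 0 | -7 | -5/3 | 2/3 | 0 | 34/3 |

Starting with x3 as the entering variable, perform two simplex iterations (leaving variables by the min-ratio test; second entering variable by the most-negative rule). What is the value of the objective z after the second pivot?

51

Ratio test on column x3 — row 1: (17/3)/(2/3) = 17/2; row 2: (61/3)/(4/3) = 61/4. Minimum is 17/2 at row 1 (x1 leaves); pivot element 2/3.
Pivot on row 1; the Z-row RHS becomes 34/3 − (-5/3)·(17/2) = 51/2.
Next entering variable (most negative Z-row entry -9/2): x2.
Ratio test on column x2 — row 1: (17/2)/(3/2) = 17/3; row 2: entry -2 ≤ 0. Minimum is 17/3 at row 1 (x3 leaves); pivot element 3/2.
After the second pivot the Z-row RHS is 51/2 − (-9/2)·(17/3) = 51.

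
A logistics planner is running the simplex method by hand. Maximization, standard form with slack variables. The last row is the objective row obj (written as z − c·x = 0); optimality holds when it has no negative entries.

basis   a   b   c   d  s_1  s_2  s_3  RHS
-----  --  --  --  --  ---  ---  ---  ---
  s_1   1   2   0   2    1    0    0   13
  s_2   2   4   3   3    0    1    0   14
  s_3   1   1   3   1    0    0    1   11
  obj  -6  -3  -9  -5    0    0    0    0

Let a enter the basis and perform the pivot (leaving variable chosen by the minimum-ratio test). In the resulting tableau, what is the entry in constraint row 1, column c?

Ratio test on column a — row 1: 13/1 = 13; row 2: 14/2 = 7; row 3: 11/1 = 11. Minimum is 7 at row 2 (s_2 leaves); pivot element 2.
Divide row 2 by 2; eliminate column a from the other rows.
Row 1 update in column c: 0 − 1·(3/2) = -3/2.

-3/2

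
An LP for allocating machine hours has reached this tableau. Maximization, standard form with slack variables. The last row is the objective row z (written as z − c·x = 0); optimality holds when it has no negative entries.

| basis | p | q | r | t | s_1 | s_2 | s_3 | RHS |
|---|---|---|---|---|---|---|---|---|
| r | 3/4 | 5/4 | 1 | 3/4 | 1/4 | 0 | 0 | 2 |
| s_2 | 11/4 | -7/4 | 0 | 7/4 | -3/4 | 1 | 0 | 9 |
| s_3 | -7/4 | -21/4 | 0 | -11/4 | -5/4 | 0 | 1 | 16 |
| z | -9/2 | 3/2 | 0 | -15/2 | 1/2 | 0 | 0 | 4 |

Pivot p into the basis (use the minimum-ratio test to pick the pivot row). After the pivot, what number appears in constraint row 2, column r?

Ratio test on column p — row 1: 2/(3/4) = 8/3; row 2: 9/(11/4) = 36/11; row 3: entry -7/4 ≤ 0. Minimum is 8/3 at row 1 (r leaves); pivot element 3/4.
Divide row 1 by 3/4; eliminate column p from the other rows.
Row 2 update in column r: 0 − (11/4)·(4/3) = -11/3.

-11/3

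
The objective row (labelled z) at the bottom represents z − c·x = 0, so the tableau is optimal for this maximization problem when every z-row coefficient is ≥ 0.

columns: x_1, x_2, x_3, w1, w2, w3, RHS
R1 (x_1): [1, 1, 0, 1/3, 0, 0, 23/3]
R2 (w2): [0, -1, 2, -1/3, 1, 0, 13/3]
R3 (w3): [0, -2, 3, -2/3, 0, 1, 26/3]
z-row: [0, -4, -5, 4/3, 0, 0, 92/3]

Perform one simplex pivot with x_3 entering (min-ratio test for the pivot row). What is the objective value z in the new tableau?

Ratio test on column x_3 — row 1: entry 0 ≤ 0; row 2: (13/3)/2 = 13/6; row 3: (26/3)/3 = 26/9. Minimum is 13/6 at row 2 (w2 leaves); pivot element 2.
Pivot on row 2; the z-row RHS becomes 92/3 − (-5)·(13/6) = 83/2.

83/2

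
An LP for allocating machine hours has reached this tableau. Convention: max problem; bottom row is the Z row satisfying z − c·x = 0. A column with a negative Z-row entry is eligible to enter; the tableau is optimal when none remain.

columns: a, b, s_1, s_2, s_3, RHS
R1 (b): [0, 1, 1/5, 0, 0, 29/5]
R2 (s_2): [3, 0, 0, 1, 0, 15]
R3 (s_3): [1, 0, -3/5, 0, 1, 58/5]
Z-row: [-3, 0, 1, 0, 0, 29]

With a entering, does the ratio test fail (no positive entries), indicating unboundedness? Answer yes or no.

no

Column a has positive entries in row(s) 2, 3, so the ratio test bounds it — not unbounded.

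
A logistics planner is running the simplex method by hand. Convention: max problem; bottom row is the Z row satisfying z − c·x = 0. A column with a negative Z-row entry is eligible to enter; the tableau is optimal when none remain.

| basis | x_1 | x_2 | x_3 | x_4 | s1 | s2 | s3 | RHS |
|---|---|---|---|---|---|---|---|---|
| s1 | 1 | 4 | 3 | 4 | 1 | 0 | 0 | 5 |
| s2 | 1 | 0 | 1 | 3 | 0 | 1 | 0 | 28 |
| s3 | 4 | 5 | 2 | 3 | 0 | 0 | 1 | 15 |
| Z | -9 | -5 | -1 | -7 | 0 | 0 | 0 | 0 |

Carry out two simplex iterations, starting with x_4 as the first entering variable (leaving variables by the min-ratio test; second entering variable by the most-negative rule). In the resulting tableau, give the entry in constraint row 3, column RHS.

45/13

Ratio test on column x_4 — row 1: 5/4 = 5/4; row 2: 28/3 = 28/3; row 3: 15/3 = 5. Minimum is 5/4 at row 1 (s1 leaves); pivot element 4.
Divide row 1 by 4; eliminate column x_4 from the other rows.
Second iteration: most negative Z-row entry is -29/4 in column x_1, so x_1 enters.
Ratio test on column x_1 — row 1: (5/4)/(1/4) = 5; row 2: (97/4)/(1/4) = 97; row 3: (45/4)/(13/4) = 45/13. Minimum is 45/13 at row 3 (s3 leaves); pivot element 13/4.
Divide row 3 by 13/4; eliminate column x_1 from the other rows.
After both pivots, the entry at constraint row 3, column RHS is 45/13.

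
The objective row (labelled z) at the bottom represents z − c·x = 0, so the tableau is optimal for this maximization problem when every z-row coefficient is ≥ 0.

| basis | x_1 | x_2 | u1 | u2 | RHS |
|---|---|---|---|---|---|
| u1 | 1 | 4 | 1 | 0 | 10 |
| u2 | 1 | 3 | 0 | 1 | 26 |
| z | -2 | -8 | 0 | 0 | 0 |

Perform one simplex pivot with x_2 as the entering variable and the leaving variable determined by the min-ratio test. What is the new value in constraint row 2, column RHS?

37/2

Ratio test on column x_2 — row 1: 10/4 = 5/2; row 2: 26/3 = 26/3. Minimum is 5/2 at row 1 (u1 leaves); pivot element 4.
Divide row 1 by 4; eliminate column x_2 from the other rows.
Row 2 update in column RHS: 26 − 3·(5/2) = 37/2.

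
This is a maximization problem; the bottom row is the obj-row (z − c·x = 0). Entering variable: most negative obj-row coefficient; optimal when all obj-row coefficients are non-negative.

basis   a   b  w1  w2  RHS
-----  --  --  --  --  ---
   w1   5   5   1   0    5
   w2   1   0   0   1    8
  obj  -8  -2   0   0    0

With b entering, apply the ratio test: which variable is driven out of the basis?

w1

Column b entries and ratios — w1: 5/5 = 1; w2: 0 ≤ 0, skip.
Smallest ratio is 1 in the row of w1, so w1 leaves.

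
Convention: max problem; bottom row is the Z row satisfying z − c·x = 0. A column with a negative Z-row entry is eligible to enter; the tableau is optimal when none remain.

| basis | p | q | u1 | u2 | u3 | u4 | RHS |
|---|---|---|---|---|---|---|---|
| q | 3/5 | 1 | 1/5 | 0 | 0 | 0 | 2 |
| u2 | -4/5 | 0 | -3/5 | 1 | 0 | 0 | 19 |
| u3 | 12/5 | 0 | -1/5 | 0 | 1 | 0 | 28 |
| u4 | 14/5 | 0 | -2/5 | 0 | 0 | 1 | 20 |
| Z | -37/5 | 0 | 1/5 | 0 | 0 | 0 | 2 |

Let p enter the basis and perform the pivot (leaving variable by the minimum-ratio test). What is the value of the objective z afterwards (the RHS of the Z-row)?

80/3

Ratio test on column p — row 1: 2/(3/5) = 10/3; row 2: entry -4/5 ≤ 0; row 3: 28/(12/5) = 35/3; row 4: 20/(14/5) = 50/7. Minimum is 10/3 at row 1 (q leaves); pivot element 3/5.
Pivot on row 1; the Z-row RHS becomes 2 − (-37/5)·(10/3) = 80/3.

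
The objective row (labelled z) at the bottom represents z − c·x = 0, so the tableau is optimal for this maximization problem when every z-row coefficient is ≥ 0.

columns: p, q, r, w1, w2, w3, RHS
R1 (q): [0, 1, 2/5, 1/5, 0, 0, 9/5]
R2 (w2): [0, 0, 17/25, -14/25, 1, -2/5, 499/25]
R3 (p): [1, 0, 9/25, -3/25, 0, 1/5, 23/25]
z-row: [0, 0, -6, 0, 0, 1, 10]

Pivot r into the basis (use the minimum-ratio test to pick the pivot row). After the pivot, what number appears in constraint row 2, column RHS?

164/9

Ratio test on column r — row 1: (9/5)/(2/5) = 9/2; row 2: (499/25)/(17/25) = 499/17; row 3: (23/25)/(9/25) = 23/9. Minimum is 23/9 at row 3 (p leaves); pivot element 9/25.
Divide row 3 by 9/25; eliminate column r from the other rows.
Row 2 update in column RHS: 499/25 − (17/25)·(23/9) = 164/9.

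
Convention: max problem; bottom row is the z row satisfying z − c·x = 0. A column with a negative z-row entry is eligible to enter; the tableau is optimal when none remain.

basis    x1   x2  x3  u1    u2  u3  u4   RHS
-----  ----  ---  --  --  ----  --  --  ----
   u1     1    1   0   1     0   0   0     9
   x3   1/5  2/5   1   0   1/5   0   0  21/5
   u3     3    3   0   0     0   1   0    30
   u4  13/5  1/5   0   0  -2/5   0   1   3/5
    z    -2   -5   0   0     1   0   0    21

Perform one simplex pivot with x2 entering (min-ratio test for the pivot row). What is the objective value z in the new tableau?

36

Ratio test on column x2 — row 1: 9/1 = 9; row 2: (21/5)/(2/5) = 21/2; row 3: 30/3 = 10; row 4: (3/5)/(1/5) = 3. Minimum is 3 at row 4 (u4 leaves); pivot element 1/5.
Pivot on row 4; the z-row RHS becomes 21 − (-5)·3 = 36.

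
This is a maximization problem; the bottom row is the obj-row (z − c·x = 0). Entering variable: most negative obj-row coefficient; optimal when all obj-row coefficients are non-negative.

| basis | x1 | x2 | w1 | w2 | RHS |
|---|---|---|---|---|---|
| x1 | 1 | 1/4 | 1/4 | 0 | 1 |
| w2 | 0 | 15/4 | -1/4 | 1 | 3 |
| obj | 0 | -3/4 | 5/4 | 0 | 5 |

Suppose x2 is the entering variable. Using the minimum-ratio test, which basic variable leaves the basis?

Column x2 entries and ratios — x1: 1/(1/4) = 4; w2: 3/(15/4) = 4/5.
Smallest ratio is 4/5 in the row of w2, so w2 leaves.

w2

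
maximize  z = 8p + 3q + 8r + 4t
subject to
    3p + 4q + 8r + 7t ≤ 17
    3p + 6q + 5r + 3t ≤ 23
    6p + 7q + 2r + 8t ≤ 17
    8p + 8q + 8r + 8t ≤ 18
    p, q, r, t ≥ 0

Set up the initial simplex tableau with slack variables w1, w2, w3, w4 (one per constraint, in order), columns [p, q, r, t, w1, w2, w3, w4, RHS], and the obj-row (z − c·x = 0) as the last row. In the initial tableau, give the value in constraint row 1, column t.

Constraint 1 has coefficient 7 on t.

7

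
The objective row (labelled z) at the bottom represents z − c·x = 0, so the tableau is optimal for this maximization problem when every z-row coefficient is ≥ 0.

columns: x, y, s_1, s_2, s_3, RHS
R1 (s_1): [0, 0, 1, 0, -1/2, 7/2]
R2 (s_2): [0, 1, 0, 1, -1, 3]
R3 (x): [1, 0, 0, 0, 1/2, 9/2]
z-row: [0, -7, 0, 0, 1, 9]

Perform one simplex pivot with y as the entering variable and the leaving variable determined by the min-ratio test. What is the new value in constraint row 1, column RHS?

Ratio test on column y — row 1: entry 0 ≤ 0; row 2: 3/1 = 3; row 3: entry 0 ≤ 0. Minimum is 3 at row 2 (s_2 leaves); pivot element 1.
Divide row 2 by 1; eliminate column y from the other rows.
Row 1 update in column RHS: 7/2 − 0·3 = 7/2.

7/2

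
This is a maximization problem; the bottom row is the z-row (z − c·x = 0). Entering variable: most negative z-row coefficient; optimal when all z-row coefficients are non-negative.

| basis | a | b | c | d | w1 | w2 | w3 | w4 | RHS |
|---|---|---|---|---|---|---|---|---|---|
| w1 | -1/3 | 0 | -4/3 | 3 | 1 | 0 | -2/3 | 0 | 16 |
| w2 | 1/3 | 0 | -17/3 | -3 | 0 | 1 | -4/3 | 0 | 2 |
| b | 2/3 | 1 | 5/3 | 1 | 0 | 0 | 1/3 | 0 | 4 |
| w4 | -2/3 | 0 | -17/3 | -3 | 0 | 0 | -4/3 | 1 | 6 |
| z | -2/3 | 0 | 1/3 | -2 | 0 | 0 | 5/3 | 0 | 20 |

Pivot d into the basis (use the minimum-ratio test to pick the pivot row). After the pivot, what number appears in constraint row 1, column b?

-3

Ratio test on column d — row 1: 16/3 = 16/3; row 2: entry -3 ≤ 0; row 3: 4/1 = 4; row 4: entry -3 ≤ 0. Minimum is 4 at row 3 (b leaves); pivot element 1.
Divide row 3 by 1; eliminate column d from the other rows.
Row 1 update in column b: 0 − 3·1 = -3.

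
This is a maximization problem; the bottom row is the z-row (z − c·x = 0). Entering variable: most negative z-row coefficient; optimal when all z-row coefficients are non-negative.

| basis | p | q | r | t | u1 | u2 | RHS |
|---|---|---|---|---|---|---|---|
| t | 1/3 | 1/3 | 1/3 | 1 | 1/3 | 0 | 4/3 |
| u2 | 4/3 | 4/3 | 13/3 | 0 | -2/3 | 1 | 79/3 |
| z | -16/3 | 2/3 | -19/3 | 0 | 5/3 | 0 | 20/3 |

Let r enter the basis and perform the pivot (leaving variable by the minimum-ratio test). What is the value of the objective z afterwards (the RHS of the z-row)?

Ratio test on column r — row 1: (4/3)/(1/3) = 4; row 2: (79/3)/(13/3) = 79/13. Minimum is 4 at row 1 (t leaves); pivot element 1/3.
Pivot on row 1; the z-row RHS becomes 20/3 − (-19/3)·4 = 32.

32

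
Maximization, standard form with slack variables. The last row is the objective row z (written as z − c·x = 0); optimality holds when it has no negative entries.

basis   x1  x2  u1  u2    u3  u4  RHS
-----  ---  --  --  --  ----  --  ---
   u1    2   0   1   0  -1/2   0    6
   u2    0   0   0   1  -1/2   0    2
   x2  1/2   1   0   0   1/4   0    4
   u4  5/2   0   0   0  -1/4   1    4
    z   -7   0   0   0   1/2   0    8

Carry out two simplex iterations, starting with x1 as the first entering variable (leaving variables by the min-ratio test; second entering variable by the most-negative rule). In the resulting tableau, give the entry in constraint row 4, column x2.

Ratio test on column x1 — row 1: 6/2 = 3; row 2: entry 0 ≤ 0; row 3: 4/(1/2) = 8; row 4: 4/(5/2) = 8/5. Minimum is 8/5 at row 4 (u4 leaves); pivot element 5/2.
Divide row 4 by 5/2; eliminate column x1 from the other rows.
Second iteration: most negative z-row entry is -1/5 in column u3, so u3 enters.
Ratio test on column u3 — row 1: entry -3/10 ≤ 0; row 2: entry -1/2 ≤ 0; row 3: (16/5)/(3/10) = 32/3; row 4: entry -1/10 ≤ 0. Minimum is 32/3 at row 3 (x2 leaves); pivot element 3/10.
Divide row 3 by 3/10; eliminate column u3 from the other rows.
After both pivots, the entry at constraint row 4, column x2 is 1/3.

1/3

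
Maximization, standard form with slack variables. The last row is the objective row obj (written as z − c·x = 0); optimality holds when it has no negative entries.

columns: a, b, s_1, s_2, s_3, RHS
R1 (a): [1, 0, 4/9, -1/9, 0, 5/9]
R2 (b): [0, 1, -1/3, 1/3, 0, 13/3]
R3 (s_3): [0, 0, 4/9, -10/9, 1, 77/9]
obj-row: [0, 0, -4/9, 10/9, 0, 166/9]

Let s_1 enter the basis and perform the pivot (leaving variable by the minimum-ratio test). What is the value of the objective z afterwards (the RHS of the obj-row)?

Ratio test on column s_1 — row 1: (5/9)/(4/9) = 5/4; row 2: entry -1/3 ≤ 0; row 3: (77/9)/(4/9) = 77/4. Minimum is 5/4 at row 1 (a leaves); pivot element 4/9.
Pivot on row 1; the obj-row RHS becomes 166/9 − (-4/9)·(5/4) = 19.

19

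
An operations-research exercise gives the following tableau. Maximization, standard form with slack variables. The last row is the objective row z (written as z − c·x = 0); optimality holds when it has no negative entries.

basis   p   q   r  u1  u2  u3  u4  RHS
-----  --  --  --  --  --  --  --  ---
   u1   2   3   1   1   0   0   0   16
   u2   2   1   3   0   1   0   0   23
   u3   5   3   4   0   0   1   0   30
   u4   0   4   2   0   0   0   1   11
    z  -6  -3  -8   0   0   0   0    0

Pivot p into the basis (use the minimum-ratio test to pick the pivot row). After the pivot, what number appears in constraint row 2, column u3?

Ratio test on column p — row 1: 16/2 = 8; row 2: 23/2 = 23/2; row 3: 30/5 = 6; row 4: entry 0 ≤ 0. Minimum is 6 at row 3 (u3 leaves); pivot element 5.
Divide row 3 by 5; eliminate column p from the other rows.
Row 2 update in column u3: 0 − 2·(1/5) = -2/5.

-2/5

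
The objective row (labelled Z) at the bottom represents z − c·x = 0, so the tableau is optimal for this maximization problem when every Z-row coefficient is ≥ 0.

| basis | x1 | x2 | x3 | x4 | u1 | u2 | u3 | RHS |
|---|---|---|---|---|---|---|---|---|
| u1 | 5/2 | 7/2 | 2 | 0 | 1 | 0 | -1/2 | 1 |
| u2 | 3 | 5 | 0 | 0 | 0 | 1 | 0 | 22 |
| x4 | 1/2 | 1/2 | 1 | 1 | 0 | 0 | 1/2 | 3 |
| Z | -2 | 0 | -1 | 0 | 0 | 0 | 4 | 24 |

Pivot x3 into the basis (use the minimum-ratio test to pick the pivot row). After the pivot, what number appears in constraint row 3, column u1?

Ratio test on column x3 — row 1: 1/2 = 1/2; row 2: entry 0 ≤ 0; row 3: 3/1 = 3. Minimum is 1/2 at row 1 (u1 leaves); pivot element 2.
Divide row 1 by 2; eliminate column x3 from the other rows.
Row 3 update in column u1: 0 − 1·(1/2) = -1/2.

-1/2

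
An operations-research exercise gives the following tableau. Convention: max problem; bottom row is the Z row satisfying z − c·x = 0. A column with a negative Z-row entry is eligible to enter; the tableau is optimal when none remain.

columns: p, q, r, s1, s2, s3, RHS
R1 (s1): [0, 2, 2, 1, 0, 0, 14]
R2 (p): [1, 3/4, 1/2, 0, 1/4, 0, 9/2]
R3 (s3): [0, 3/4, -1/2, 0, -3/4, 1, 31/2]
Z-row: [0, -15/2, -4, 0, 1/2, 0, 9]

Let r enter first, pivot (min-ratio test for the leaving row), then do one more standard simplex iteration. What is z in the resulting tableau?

51

Ratio test on column r — row 1: 14/2 = 7; row 2: (9/2)/(1/2) = 9; row 3: entry -1/2 ≤ 0. Minimum is 7 at row 1 (s1 leaves); pivot element 2.
Pivot on row 1; the Z-row RHS becomes 9 − (-4)·7 = 37.
Next entering variable (most negative Z-row entry -7/2): q.
Ratio test on column q — row 1: 7/1 = 7; row 2: 1/(1/4) = 4; row 3: 19/(5/4) = 76/5. Minimum is 4 at row 2 (p leaves); pivot element 1/4.
After the second pivot the Z-row RHS is 37 − (-7/2)·4 = 51.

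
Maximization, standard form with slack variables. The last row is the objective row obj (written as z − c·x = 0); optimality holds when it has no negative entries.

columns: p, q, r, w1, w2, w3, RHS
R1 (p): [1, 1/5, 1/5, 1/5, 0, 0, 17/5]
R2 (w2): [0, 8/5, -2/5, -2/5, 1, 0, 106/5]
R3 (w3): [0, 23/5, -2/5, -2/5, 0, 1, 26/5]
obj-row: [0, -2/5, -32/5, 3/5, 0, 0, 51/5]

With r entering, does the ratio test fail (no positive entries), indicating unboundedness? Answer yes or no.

Column r has positive entries in row(s) 1, so the ratio test bounds it — not unbounded.

no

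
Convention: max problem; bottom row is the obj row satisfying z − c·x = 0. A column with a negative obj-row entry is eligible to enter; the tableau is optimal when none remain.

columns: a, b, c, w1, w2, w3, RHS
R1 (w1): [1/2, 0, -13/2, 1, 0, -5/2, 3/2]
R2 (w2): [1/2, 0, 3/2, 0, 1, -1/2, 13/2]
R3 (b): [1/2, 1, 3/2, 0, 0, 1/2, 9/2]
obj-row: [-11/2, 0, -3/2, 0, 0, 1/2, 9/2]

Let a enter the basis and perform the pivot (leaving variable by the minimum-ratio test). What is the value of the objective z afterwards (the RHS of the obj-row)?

21

Ratio test on column a — row 1: (3/2)/(1/2) = 3; row 2: (13/2)/(1/2) = 13; row 3: (9/2)/(1/2) = 9. Minimum is 3 at row 1 (w1 leaves); pivot element 1/2.
Pivot on row 1; the obj-row RHS becomes 9/2 − (-11/2)·3 = 21.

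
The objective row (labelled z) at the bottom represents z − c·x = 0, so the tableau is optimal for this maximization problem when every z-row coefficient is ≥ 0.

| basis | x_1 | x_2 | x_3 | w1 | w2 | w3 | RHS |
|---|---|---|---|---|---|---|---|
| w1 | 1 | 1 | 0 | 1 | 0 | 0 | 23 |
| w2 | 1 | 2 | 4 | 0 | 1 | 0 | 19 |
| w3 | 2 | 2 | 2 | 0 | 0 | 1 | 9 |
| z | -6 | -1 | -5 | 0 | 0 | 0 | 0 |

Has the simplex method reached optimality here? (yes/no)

The z-row has a negative entry -6 in column x_1, so it is not optimal.

no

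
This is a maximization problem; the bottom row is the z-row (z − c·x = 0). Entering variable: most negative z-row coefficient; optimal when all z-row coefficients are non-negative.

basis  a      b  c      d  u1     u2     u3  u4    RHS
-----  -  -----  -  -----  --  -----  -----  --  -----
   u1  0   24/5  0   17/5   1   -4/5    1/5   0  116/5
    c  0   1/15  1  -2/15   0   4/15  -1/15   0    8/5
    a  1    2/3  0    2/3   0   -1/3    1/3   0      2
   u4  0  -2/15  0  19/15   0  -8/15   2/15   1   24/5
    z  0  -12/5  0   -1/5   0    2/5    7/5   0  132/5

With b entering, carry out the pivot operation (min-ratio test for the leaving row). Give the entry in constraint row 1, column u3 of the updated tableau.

-11/5

Ratio test on column b — row 1: (116/5)/(24/5) = 29/6; row 2: (8/5)/(1/15) = 24; row 3: 2/(2/3) = 3; row 4: entry -2/15 ≤ 0. Minimum is 3 at row 3 (a leaves); pivot element 2/3.
Divide row 3 by 2/3; eliminate column b from the other rows.
Row 1 update in column u3: 1/5 − (24/5)·(1/2) = -11/5.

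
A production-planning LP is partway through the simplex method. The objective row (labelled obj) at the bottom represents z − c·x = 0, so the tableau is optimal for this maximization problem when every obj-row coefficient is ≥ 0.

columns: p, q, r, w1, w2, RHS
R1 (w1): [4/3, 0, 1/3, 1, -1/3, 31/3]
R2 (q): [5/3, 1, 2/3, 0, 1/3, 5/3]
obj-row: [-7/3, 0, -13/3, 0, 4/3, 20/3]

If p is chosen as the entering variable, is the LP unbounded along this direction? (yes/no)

Column p has positive entries in row(s) 1, 2, so the ratio test bounds it — not unbounded.

no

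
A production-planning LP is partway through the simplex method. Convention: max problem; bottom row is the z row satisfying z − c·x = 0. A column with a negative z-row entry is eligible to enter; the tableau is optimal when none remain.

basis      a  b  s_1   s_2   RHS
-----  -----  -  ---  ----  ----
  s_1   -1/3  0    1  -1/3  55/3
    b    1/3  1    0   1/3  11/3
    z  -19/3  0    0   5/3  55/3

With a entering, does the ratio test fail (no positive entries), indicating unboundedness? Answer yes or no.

no

Column a has positive entries in row(s) 2, so the ratio test bounds it — not unbounded.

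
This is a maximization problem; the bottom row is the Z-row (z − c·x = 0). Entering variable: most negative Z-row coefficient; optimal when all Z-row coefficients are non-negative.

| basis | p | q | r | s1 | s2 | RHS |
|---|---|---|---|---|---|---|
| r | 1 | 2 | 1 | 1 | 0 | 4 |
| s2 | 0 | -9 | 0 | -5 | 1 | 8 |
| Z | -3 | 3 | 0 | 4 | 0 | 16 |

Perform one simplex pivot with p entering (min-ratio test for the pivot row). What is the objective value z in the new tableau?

28

Ratio test on column p — row 1: 4/1 = 4; row 2: entry 0 ≤ 0. Minimum is 4 at row 1 (r leaves); pivot element 1.
Pivot on row 1; the Z-row RHS becomes 16 − (-3)·4 = 28.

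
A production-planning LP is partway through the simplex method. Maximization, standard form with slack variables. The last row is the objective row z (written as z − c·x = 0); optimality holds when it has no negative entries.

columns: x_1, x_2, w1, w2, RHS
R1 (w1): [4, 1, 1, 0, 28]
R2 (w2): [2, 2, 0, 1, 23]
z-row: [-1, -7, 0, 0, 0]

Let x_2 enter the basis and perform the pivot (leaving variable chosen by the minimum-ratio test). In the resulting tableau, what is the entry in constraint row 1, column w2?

Ratio test on column x_2 — row 1: 28/1 = 28; row 2: 23/2 = 23/2. Minimum is 23/2 at row 2 (w2 leaves); pivot element 2.
Divide row 2 by 2; eliminate column x_2 from the other rows.
Row 1 update in column w2: 0 − 1·(1/2) = -1/2.

-1/2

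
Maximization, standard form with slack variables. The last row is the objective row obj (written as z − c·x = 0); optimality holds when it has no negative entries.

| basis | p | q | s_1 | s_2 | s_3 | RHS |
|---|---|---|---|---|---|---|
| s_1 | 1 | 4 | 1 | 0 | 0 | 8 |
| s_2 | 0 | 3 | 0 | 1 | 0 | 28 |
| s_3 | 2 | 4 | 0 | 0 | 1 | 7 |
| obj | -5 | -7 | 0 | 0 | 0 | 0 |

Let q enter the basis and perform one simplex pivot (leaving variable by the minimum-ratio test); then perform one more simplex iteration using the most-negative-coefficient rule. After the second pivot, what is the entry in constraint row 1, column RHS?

Ratio test on column q — row 1: 8/4 = 2; row 2: 28/3 = 28/3; row 3: 7/4 = 7/4. Minimum is 7/4 at row 3 (s_3 leaves); pivot element 4.
Divide row 3 by 4; eliminate column q from the other rows.
Second iteration: most negative obj-row entry is -3/2 in column p, so p enters.
Ratio test on column p — row 1: entry -1 ≤ 0; row 2: entry -3/2 ≤ 0; row 3: (7/4)/(1/2) = 7/2. Minimum is 7/2 at row 3 (q leaves); pivot element 1/2.
Divide row 3 by 1/2; eliminate column p from the other rows.
After both pivots, the entry at constraint row 1, column RHS is 9/2.

9/2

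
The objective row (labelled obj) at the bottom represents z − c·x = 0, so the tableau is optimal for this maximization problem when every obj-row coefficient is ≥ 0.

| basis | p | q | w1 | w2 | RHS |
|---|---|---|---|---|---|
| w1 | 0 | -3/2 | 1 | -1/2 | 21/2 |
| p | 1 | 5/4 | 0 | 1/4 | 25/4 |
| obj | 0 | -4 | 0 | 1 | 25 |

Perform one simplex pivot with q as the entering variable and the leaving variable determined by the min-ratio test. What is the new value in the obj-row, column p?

16/5

Ratio test on column q — row 1: entry -3/2 ≤ 0; row 2: (25/4)/(5/4) = 5. Minimum is 5 at row 2 (p leaves); pivot element 5/4.
Divide row 2 by 5/4; eliminate column q from the other rows.
obj-row update in column p: 0 − (-4)·(4/5) = 16/5.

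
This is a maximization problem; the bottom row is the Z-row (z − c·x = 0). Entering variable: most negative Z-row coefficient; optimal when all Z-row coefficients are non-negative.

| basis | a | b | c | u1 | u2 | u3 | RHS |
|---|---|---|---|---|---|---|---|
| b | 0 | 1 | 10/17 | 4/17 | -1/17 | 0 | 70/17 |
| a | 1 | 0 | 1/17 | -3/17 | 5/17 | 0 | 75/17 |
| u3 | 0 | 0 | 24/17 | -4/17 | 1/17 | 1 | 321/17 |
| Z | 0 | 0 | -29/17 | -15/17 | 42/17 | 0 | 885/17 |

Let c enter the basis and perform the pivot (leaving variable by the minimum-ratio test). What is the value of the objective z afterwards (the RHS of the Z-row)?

64

Ratio test on column c — row 1: (70/17)/(10/17) = 7; row 2: (75/17)/(1/17) = 75; row 3: (321/17)/(24/17) = 107/8. Minimum is 7 at row 1 (b leaves); pivot element 10/17.
Pivot on row 1; the Z-row RHS becomes 885/17 − (-29/17)·7 = 64.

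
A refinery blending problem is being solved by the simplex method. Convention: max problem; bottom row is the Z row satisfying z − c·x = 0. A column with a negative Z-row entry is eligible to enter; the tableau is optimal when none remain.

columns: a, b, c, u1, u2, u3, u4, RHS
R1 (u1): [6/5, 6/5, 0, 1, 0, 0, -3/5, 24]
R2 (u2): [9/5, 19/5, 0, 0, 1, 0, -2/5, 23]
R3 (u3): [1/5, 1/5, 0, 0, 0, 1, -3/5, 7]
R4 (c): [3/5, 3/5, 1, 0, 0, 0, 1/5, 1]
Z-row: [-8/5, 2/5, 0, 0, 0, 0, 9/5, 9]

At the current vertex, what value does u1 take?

24

u1 is basic (row 1); its value is the RHS of that row, 24.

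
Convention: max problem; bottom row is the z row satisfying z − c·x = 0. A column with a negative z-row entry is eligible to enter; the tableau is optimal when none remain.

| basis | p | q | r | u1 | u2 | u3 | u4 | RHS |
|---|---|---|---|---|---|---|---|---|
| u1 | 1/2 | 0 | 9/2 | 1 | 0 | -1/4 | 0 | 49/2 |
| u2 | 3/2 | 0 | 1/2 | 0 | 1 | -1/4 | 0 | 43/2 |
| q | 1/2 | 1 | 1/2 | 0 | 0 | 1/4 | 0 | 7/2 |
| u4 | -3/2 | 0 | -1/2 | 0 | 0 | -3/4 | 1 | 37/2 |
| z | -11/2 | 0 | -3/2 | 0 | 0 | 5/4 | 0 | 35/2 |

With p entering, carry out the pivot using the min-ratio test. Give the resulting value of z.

Ratio test on column p — row 1: (49/2)/(1/2) = 49; row 2: (43/2)/(3/2) = 43/3; row 3: (7/2)/(1/2) = 7; row 4: entry -3/2 ≤ 0. Minimum is 7 at row 3 (q leaves); pivot element 1/2.
Pivot on row 3; the z-row RHS becomes 35/2 − (-11/2)·7 = 56.

56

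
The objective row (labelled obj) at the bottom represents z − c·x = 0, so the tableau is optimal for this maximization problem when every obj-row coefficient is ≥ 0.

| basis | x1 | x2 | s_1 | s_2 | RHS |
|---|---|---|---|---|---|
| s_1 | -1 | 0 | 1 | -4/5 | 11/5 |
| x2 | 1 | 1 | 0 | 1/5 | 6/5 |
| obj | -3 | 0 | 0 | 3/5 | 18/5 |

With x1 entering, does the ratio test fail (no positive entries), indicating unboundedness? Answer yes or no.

no

Column x1 has positive entries in row(s) 2, so the ratio test bounds it — not unbounded.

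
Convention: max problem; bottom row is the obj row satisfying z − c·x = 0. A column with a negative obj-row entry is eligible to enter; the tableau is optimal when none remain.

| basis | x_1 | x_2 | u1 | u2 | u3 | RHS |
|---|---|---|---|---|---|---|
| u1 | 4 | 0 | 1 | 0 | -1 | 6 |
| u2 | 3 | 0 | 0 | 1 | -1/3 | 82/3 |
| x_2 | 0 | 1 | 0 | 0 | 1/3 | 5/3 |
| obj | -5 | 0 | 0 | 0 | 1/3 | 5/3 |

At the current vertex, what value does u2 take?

82/3

u2 is basic (row 2); its value is the RHS of that row, 82/3.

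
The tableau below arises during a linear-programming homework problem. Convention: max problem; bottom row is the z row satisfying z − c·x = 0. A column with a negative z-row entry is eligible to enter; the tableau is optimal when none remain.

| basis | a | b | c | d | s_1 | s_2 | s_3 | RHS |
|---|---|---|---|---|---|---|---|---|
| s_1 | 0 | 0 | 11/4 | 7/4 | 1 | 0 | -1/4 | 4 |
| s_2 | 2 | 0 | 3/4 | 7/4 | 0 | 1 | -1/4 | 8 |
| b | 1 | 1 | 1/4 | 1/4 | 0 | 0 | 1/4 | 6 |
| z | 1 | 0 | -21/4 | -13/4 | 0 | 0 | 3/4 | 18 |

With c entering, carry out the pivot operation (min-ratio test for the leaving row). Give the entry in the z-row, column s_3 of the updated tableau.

Ratio test on column c — row 1: 4/(11/4) = 16/11; row 2: 8/(3/4) = 32/3; row 3: 6/(1/4) = 24. Minimum is 16/11 at row 1 (s_1 leaves); pivot element 11/4.
Divide row 1 by 11/4; eliminate column c from the other rows.
z-row update in column s_3: 3/4 − (-21/4)·(-1/11) = 3/11.

3/11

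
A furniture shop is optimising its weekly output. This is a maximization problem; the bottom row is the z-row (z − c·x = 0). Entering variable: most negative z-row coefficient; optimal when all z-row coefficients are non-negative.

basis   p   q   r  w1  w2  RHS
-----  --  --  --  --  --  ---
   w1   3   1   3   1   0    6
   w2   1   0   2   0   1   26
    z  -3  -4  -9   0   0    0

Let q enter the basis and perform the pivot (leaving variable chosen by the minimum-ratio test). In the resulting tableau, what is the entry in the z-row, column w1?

4

Ratio test on column q — row 1: 6/1 = 6; row 2: entry 0 ≤ 0. Minimum is 6 at row 1 (w1 leaves); pivot element 1.
Divide row 1 by 1; eliminate column q from the other rows.
z-row update in column w1: 0 − (-4)·1 = 4.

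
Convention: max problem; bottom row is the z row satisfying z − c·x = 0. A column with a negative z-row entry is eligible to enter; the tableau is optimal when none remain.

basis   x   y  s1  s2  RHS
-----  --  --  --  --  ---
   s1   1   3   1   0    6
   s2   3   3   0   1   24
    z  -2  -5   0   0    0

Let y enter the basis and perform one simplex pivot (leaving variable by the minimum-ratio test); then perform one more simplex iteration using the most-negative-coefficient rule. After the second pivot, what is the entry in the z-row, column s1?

Ratio test on column y — row 1: 6/3 = 2; row 2: 24/3 = 8. Minimum is 2 at row 1 (s1 leaves); pivot element 3.
Divide row 1 by 3; eliminate column y from the other rows.
Second iteration: most negative z-row entry is -1/3 in column x, so x enters.
Ratio test on column x — row 1: 2/(1/3) = 6; row 2: 18/2 = 9. Minimum is 6 at row 1 (y leaves); pivot element 1/3.
Divide row 1 by 1/3; eliminate column x from the other rows.
After both pivots, the entry at the z-row, column s1 is 2.

2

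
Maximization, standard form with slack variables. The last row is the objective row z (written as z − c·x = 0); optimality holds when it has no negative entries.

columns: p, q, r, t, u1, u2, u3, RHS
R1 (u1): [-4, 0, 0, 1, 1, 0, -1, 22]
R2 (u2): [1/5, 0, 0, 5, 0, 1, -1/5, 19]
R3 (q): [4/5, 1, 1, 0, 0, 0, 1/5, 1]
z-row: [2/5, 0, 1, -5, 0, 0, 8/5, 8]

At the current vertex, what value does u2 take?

19

u2 is basic (row 2); its value is the RHS of that row, 19.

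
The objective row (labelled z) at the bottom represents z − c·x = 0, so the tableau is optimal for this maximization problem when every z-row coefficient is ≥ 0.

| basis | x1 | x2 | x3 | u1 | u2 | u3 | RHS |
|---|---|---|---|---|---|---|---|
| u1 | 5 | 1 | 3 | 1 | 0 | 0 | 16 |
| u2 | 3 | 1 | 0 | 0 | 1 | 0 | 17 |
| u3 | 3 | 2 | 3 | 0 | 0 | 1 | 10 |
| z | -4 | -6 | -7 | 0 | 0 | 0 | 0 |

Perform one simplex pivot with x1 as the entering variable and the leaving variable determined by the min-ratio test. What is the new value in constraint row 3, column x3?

6/5

Ratio test on column x1 — row 1: 16/5 = 16/5; row 2: 17/3 = 17/3; row 3: 10/3 = 10/3. Minimum is 16/5 at row 1 (u1 leaves); pivot element 5.
Divide row 1 by 5; eliminate column x1 from the other rows.
Row 3 update in column x3: 3 − 3·(3/5) = 6/5.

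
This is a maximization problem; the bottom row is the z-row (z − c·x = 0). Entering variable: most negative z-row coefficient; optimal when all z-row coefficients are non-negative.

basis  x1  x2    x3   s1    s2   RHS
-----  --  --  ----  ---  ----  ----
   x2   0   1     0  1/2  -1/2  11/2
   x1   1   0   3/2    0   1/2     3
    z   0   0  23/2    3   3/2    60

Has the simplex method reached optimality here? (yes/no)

yes

Every z-row coefficient is ≥ 0, so the tableau is optimal.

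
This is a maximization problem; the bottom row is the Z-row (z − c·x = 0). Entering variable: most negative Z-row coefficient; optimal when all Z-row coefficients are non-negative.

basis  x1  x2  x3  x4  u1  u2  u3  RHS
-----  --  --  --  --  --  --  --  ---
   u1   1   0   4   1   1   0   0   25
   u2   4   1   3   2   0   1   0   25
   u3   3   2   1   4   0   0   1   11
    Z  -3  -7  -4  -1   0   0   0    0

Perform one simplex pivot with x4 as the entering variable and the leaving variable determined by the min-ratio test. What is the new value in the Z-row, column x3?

Ratio test on column x4 — row 1: 25/1 = 25; row 2: 25/2 = 25/2; row 3: 11/4 = 11/4. Minimum is 11/4 at row 3 (u3 leaves); pivot element 4.
Divide row 3 by 4; eliminate column x4 from the other rows.
Z-row update in column x3: -4 − (-1)·(1/4) = -15/4.

-15/4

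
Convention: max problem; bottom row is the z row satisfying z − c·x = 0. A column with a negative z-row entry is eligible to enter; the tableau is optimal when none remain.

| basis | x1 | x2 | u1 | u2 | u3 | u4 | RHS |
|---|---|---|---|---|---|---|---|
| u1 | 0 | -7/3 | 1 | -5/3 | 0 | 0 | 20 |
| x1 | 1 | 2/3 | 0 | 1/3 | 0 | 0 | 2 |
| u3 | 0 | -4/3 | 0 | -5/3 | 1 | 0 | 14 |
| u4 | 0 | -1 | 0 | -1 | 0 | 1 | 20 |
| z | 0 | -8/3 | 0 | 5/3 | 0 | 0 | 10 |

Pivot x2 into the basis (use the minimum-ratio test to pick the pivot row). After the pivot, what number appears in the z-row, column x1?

4

Ratio test on column x2 — row 1: entry -7/3 ≤ 0; row 2: 2/(2/3) = 3; row 3: entry -4/3 ≤ 0; row 4: entry -1 ≤ 0. Minimum is 3 at row 2 (x1 leaves); pivot element 2/3.
Divide row 2 by 2/3; eliminate column x2 from the other rows.
z-row update in column x1: 0 − (-8/3)·(3/2) = 4.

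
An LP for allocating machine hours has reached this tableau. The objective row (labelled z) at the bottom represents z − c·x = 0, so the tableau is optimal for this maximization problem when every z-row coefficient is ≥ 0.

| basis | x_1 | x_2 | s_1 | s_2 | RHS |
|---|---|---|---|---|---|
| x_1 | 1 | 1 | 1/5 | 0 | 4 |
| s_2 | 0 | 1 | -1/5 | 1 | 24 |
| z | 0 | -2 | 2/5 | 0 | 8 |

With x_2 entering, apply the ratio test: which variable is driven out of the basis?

Column x_2 entries and ratios — x_1: 4/1 = 4; s_2: 24/1 = 24.
Smallest ratio is 4 in the row of x_1, so x_1 leaves.

x_1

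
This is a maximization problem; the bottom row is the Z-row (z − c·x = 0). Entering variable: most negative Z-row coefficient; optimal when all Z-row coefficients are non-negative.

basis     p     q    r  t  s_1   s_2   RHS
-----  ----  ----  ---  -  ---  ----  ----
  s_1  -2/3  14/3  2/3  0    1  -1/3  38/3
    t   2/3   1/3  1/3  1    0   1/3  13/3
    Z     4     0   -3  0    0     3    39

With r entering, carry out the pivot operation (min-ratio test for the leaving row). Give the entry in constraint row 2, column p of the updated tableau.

Ratio test on column r — row 1: (38/3)/(2/3) = 19; row 2: (13/3)/(1/3) = 13. Minimum is 13 at row 2 (t leaves); pivot element 1/3.
Divide row 2 by 1/3; eliminate column r from the other rows.
In the new row 2, the p entry is the old entry divided by the pivot: (2/3)/(1/3) = 2.

2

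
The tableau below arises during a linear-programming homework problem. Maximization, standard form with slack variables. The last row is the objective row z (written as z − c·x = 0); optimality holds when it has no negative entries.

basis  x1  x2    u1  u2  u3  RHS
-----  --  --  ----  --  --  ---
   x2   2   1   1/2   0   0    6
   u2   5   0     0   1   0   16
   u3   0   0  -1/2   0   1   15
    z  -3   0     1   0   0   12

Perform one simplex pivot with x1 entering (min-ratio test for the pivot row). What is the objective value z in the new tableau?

Ratio test on column x1 — row 1: 6/2 = 3; row 2: 16/5 = 16/5; row 3: entry 0 ≤ 0. Minimum is 3 at row 1 (x2 leaves); pivot element 2.
Pivot on row 1; the z-row RHS becomes 12 − (-3)·3 = 21.

21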